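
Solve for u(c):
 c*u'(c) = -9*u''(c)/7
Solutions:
 u(c) = C1 + C2*erf(sqrt(14)*c/6)


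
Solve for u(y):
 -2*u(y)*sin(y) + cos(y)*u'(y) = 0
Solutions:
 u(y) = C1/cos(y)^2


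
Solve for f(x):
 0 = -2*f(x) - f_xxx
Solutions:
 f(x) = C3*exp(-2^(1/3)*x) + (C1*sin(2^(1/3)*sqrt(3)*x/2) + C2*cos(2^(1/3)*sqrt(3)*x/2))*exp(2^(1/3)*x/2)


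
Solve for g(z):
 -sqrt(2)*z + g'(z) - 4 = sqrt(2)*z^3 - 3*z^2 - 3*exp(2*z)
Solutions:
 g(z) = C1 + sqrt(2)*z^4/4 - z^3 + sqrt(2)*z^2/2 + 4*z - 3*exp(2*z)/2


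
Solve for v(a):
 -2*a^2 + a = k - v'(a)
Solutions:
 v(a) = C1 + 2*a^3/3 - a^2/2 + a*k


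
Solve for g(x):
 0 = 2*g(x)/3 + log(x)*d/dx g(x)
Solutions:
 g(x) = C1*exp(-2*li(x)/3)


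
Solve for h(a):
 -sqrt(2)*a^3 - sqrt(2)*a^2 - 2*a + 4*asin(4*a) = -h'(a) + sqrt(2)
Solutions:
 h(a) = C1 + sqrt(2)*a^4/4 + sqrt(2)*a^3/3 + a^2 - 4*a*asin(4*a) + sqrt(2)*a - sqrt(1 - 16*a^2)


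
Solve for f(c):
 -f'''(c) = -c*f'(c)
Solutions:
 f(c) = C1 + Integral(C2*airyai(c) + C3*airybi(c), c)


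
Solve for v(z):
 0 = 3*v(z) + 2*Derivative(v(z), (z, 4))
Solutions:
 v(z) = (C1*sin(6^(1/4)*z/2) + C2*cos(6^(1/4)*z/2))*exp(-6^(1/4)*z/2) + (C3*sin(6^(1/4)*z/2) + C4*cos(6^(1/4)*z/2))*exp(6^(1/4)*z/2)


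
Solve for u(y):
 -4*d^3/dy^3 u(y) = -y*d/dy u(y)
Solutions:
 u(y) = C1 + Integral(C2*airyai(2^(1/3)*y/2) + C3*airybi(2^(1/3)*y/2), y)


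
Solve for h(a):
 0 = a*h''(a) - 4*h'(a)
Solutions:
 h(a) = C1 + C2*a^5


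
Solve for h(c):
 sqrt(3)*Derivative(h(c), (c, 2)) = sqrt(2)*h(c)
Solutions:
 h(c) = C1*exp(-2^(1/4)*3^(3/4)*c/3) + C2*exp(2^(1/4)*3^(3/4)*c/3)


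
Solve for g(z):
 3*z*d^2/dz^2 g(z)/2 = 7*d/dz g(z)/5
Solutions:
 g(z) = C1 + C2*z^(29/15)


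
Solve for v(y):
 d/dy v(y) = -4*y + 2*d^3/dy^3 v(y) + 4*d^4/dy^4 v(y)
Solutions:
 v(y) = C1 + C4*exp(y/2) - 2*y^2 + (C2*sin(y/2) + C3*cos(y/2))*exp(-y/2)


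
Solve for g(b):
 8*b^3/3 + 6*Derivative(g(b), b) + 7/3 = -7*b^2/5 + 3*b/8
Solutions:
 g(b) = C1 - b^4/9 - 7*b^3/90 + b^2/32 - 7*b/18


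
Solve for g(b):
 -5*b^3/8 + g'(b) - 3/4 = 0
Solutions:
 g(b) = C1 + 5*b^4/32 + 3*b/4


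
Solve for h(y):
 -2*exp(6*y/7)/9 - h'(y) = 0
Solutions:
 h(y) = C1 - 7*exp(6*y/7)/27


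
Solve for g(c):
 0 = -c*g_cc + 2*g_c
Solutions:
 g(c) = C1 + C2*c^3


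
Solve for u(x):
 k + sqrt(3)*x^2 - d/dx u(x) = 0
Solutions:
 u(x) = C1 + k*x + sqrt(3)*x^3/3


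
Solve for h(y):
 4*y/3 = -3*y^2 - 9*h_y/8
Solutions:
 h(y) = C1 - 8*y^3/9 - 16*y^2/27


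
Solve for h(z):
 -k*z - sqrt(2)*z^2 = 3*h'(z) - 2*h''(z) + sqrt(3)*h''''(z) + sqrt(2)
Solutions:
 h(z) = C1 + C2*exp(z*(4*6^(1/3)/(sqrt(729 - 32*sqrt(3)) + 27)^(1/3) + 2^(2/3)*3^(1/6)*(sqrt(729 - 32*sqrt(3)) + 27)^(1/3))/12)*sin(z*(-6^(2/3)*(sqrt(729 - 32*sqrt(3)) + 27)^(1/3) + 4*2^(1/3)*3^(5/6)/(sqrt(729 - 32*sqrt(3)) + 27)^(1/3))/12) + C3*exp(z*(4*6^(1/3)/(sqrt(729 - 32*sqrt(3)) + 27)^(1/3) + 2^(2/3)*3^(1/6)*(sqrt(729 - 32*sqrt(3)) + 27)^(1/3))/12)*cos(z*(-6^(2/3)*(sqrt(729 - 32*sqrt(3)) + 27)^(1/3) + 4*2^(1/3)*3^(5/6)/(sqrt(729 - 32*sqrt(3)) + 27)^(1/3))/12) + C4*exp(-z*(4*6^(1/3)/(sqrt(729 - 32*sqrt(3)) + 27)^(1/3) + 2^(2/3)*3^(1/6)*(sqrt(729 - 32*sqrt(3)) + 27)^(1/3))/6) - k*z^2/6 - 2*k*z/9 - sqrt(2)*z^3/9 - 2*sqrt(2)*z^2/9 - 17*sqrt(2)*z/27


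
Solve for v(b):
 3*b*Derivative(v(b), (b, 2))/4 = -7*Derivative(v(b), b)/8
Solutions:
 v(b) = C1 + C2/b^(1/6)


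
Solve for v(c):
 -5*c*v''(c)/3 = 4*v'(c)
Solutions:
 v(c) = C1 + C2/c^(7/5)


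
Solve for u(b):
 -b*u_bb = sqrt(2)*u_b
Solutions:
 u(b) = C1 + C2*b^(1 - sqrt(2))


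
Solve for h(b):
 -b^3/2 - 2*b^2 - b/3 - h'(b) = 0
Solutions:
 h(b) = C1 - b^4/8 - 2*b^3/3 - b^2/6


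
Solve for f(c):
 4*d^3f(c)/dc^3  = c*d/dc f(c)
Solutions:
 f(c) = C1 + Integral(C2*airyai(2^(1/3)*c/2) + C3*airybi(2^(1/3)*c/2), c)


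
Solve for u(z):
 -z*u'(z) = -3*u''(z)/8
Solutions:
 u(z) = C1 + C2*erfi(2*sqrt(3)*z/3)


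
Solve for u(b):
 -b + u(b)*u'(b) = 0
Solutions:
 u(b) = -sqrt(C1 + b^2)
 u(b) = sqrt(C1 + b^2)


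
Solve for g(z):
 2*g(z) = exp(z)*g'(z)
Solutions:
 g(z) = C1*exp(-2*exp(-z))


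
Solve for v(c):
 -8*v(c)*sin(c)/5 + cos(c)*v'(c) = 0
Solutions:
 v(c) = C1/cos(c)^(8/5)


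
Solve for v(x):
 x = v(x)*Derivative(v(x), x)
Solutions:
 v(x) = -sqrt(C1 + x^2)
 v(x) = sqrt(C1 + x^2)


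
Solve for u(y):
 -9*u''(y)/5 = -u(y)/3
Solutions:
 u(y) = C1*exp(-sqrt(15)*y/9) + C2*exp(sqrt(15)*y/9)


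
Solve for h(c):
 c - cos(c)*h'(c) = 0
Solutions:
 h(c) = C1 + Integral(c/cos(c), c)


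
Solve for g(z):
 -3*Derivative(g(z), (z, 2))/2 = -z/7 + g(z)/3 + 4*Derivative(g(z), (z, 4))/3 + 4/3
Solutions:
 g(z) = C1*sin(z*sqrt(9 - sqrt(17))/4) + C2*sin(z*sqrt(sqrt(17) + 9)/4) + C3*cos(z*sqrt(9 - sqrt(17))/4) + C4*cos(z*sqrt(sqrt(17) + 9)/4) + 3*z/7 - 4


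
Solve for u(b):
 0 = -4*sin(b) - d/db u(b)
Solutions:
 u(b) = C1 + 4*cos(b)


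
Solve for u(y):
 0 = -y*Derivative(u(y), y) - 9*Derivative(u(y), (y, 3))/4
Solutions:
 u(y) = C1 + Integral(C2*airyai(-2^(2/3)*3^(1/3)*y/3) + C3*airybi(-2^(2/3)*3^(1/3)*y/3), y)


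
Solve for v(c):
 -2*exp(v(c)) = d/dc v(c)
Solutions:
 v(c) = log(1/(C1 + 2*c))


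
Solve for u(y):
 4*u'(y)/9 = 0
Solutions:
 u(y) = C1


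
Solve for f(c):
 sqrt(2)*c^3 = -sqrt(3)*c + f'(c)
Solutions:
 f(c) = C1 + sqrt(2)*c^4/4 + sqrt(3)*c^2/2


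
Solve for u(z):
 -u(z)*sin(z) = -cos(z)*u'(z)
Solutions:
 u(z) = C1/cos(z)


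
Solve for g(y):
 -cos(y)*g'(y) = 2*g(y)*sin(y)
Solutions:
 g(y) = C1*cos(y)^2


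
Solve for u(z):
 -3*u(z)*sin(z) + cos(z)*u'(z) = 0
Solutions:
 u(z) = C1/cos(z)^3


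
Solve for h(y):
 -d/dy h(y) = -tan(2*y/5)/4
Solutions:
 h(y) = C1 - 5*log(cos(2*y/5))/8


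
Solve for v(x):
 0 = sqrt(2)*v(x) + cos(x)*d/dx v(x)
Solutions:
 v(x) = C1*(sin(x) - 1)^(sqrt(2)/2)/(sin(x) + 1)^(sqrt(2)/2)


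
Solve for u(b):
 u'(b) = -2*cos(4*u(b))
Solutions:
 u(b) = -asin((C1 + exp(16*b))/(C1 - exp(16*b)))/4 + pi/4
 u(b) = asin((C1 + exp(16*b))/(C1 - exp(16*b)))/4


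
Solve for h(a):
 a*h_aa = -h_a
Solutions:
 h(a) = C1 + C2*log(a)


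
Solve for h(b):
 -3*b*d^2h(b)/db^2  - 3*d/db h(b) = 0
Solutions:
 h(b) = C1 + C2*log(b)


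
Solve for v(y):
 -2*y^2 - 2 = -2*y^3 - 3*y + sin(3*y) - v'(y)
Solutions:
 v(y) = C1 - y^4/2 + 2*y^3/3 - 3*y^2/2 + 2*y - cos(3*y)/3


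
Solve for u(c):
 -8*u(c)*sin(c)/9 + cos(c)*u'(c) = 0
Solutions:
 u(c) = C1/cos(c)^(8/9)


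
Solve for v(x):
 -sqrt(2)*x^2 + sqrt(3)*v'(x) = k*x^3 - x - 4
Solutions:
 v(x) = C1 + sqrt(3)*k*x^4/12 + sqrt(6)*x^3/9 - sqrt(3)*x^2/6 - 4*sqrt(3)*x/3


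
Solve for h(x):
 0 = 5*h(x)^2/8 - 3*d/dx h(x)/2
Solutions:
 h(x) = -12/(C1 + 5*x)


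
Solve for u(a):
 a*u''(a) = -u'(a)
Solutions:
 u(a) = C1 + C2*log(a)


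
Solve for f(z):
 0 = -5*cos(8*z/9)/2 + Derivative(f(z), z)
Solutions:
 f(z) = C1 + 45*sin(8*z/9)/16


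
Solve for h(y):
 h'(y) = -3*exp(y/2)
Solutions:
 h(y) = C1 - 6*exp(y/2)


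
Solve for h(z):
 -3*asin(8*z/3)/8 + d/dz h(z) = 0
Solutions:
 h(z) = C1 + 3*z*asin(8*z/3)/8 + 3*sqrt(9 - 64*z^2)/64


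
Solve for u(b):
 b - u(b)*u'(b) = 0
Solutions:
 u(b) = -sqrt(C1 + b^2)
 u(b) = sqrt(C1 + b^2)


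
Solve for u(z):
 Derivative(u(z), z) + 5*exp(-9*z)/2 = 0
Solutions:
 u(z) = C1 + 5*exp(-9*z)/18


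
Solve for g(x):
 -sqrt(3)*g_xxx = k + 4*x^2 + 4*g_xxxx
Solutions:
 g(x) = C1 + C2*x + C3*x^2 + C4*exp(-sqrt(3)*x/4) - sqrt(3)*x^5/45 + 4*x^4/9 + sqrt(3)*x^3*(-3*k - 128)/54


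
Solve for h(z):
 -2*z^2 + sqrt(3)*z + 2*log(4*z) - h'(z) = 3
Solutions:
 h(z) = C1 - 2*z^3/3 + sqrt(3)*z^2/2 + 2*z*log(z) - 5*z + z*log(16)


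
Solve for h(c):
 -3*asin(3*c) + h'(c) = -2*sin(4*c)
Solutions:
 h(c) = C1 + 3*c*asin(3*c) + sqrt(1 - 9*c^2) + cos(4*c)/2


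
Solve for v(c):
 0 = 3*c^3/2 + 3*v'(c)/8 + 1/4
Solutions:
 v(c) = C1 - c^4 - 2*c/3


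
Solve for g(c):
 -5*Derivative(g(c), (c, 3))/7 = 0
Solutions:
 g(c) = C1 + C2*c + C3*c^2


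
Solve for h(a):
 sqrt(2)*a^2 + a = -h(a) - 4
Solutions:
 h(a) = -sqrt(2)*a^2 - a - 4


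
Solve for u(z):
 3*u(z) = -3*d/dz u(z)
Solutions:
 u(z) = C1*exp(-z)


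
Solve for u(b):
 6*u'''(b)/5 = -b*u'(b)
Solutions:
 u(b) = C1 + Integral(C2*airyai(-5^(1/3)*6^(2/3)*b/6) + C3*airybi(-5^(1/3)*6^(2/3)*b/6), b)


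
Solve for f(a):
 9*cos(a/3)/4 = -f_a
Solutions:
 f(a) = C1 - 27*sin(a/3)/4


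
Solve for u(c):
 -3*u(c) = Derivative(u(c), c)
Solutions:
 u(c) = C1*exp(-3*c)


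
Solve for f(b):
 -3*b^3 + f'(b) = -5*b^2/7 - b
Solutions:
 f(b) = C1 + 3*b^4/4 - 5*b^3/21 - b^2/2


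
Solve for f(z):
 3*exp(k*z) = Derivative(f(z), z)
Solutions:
 f(z) = C1 + 3*exp(k*z)/k


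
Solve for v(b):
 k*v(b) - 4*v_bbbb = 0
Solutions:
 v(b) = C1*exp(-sqrt(2)*b*k^(1/4)/2) + C2*exp(sqrt(2)*b*k^(1/4)/2) + C3*exp(-sqrt(2)*I*b*k^(1/4)/2) + C4*exp(sqrt(2)*I*b*k^(1/4)/2)


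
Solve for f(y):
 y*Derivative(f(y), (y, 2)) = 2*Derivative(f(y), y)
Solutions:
 f(y) = C1 + C2*y^3


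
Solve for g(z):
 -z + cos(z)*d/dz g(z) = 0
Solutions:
 g(z) = C1 + Integral(z/cos(z), z)


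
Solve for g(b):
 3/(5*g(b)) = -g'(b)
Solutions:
 g(b) = -sqrt(C1 - 30*b)/5
 g(b) = sqrt(C1 - 30*b)/5


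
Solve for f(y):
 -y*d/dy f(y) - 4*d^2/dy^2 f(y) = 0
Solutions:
 f(y) = C1 + C2*erf(sqrt(2)*y/4)


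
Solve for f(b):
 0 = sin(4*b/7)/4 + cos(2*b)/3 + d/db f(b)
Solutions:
 f(b) = C1 - sin(2*b)/6 + 7*cos(4*b/7)/16


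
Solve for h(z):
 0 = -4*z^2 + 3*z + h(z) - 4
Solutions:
 h(z) = 4*z^2 - 3*z + 4


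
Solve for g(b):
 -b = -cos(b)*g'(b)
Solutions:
 g(b) = C1 + Integral(b/cos(b), b)


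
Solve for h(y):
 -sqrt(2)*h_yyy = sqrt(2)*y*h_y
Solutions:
 h(y) = C1 + Integral(C2*airyai(-y) + C3*airybi(-y), y)


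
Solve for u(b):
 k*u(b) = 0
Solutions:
 u(b) = 0


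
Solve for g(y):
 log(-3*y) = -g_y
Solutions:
 g(y) = C1 - y*log(-y) + y*(1 - log(3))


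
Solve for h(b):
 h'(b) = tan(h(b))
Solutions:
 h(b) = pi - asin(C1*exp(b))
 h(b) = asin(C1*exp(b))


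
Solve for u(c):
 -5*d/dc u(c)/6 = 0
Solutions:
 u(c) = C1


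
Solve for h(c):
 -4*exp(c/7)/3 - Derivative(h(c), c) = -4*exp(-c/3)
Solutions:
 h(c) = C1 - 28*exp(c/7)/3 - 12*exp(-c/3)


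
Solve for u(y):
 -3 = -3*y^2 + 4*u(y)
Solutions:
 u(y) = 3*y^2/4 - 3/4


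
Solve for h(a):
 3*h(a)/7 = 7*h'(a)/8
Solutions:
 h(a) = C1*exp(24*a/49)


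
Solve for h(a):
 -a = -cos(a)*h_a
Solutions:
 h(a) = C1 + Integral(a/cos(a), a)


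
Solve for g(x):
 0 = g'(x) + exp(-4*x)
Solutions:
 g(x) = C1 + exp(-4*x)/4


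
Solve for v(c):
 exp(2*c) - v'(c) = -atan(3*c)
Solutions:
 v(c) = C1 + c*atan(3*c) + exp(2*c)/2 - log(9*c^2 + 1)/6


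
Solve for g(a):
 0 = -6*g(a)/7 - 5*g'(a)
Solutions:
 g(a) = C1*exp(-6*a/35)


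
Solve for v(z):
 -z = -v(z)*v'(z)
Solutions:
 v(z) = -sqrt(C1 + z^2)
 v(z) = sqrt(C1 + z^2)


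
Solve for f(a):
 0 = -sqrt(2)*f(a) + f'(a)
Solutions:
 f(a) = C1*exp(sqrt(2)*a)


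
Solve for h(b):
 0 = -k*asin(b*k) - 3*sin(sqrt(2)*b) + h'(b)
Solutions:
 h(b) = C1 + k*Piecewise((b*asin(b*k) + sqrt(-b^2*k^2 + 1)/k, Ne(k, 0)), (0, True)) - 3*sqrt(2)*cos(sqrt(2)*b)/2


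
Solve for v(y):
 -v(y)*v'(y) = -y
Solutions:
 v(y) = -sqrt(C1 + y^2)
 v(y) = sqrt(C1 + y^2)


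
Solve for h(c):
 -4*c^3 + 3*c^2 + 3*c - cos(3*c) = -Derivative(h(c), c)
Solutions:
 h(c) = C1 + c^4 - c^3 - 3*c^2/2 + sin(3*c)/3


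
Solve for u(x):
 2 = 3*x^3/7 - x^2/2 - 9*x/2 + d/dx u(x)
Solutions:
 u(x) = C1 - 3*x^4/28 + x^3/6 + 9*x^2/4 + 2*x


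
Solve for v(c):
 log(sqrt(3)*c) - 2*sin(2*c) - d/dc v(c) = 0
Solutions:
 v(c) = C1 + c*log(c) - c + c*log(3)/2 + cos(2*c)


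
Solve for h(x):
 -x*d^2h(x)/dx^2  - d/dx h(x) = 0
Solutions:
 h(x) = C1 + C2*log(x)


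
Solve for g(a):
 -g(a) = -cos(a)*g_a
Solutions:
 g(a) = C1*sqrt(sin(a) + 1)/sqrt(sin(a) - 1)


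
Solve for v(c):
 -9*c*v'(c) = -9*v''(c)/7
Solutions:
 v(c) = C1 + C2*erfi(sqrt(14)*c/2)


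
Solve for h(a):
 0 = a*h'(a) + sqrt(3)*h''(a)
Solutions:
 h(a) = C1 + C2*erf(sqrt(2)*3^(3/4)*a/6)


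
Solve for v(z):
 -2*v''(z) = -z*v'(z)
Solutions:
 v(z) = C1 + C2*erfi(z/2)


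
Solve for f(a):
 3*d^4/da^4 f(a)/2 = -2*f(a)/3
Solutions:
 f(a) = (C1*sin(sqrt(3)*a/3) + C2*cos(sqrt(3)*a/3))*exp(-sqrt(3)*a/3) + (C3*sin(sqrt(3)*a/3) + C4*cos(sqrt(3)*a/3))*exp(sqrt(3)*a/3)


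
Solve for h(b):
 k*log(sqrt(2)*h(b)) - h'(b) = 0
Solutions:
 Integral(1/(2*log(_y) + log(2)), (_y, h(b))) = C1 + b*k/2


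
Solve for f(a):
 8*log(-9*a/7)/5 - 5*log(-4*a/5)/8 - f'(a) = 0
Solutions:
 f(a) = C1 + 39*a*log(-a)/40 + a*(-64*log(7) - 39 - 50*log(2) + 25*log(5) + 128*log(3))/40


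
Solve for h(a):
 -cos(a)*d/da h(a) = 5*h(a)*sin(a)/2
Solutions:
 h(a) = C1*cos(a)^(5/2)


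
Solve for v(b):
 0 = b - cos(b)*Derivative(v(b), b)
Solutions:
 v(b) = C1 + Integral(b/cos(b), b)


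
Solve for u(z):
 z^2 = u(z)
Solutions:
 u(z) = z^2


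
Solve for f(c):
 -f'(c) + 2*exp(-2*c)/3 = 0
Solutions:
 f(c) = C1 - exp(-2*c)/3


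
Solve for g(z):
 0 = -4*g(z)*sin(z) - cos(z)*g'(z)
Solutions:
 g(z) = C1*cos(z)^4


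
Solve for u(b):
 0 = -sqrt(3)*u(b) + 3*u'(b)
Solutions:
 u(b) = C1*exp(sqrt(3)*b/3)


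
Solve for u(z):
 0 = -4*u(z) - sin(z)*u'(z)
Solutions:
 u(z) = C1*(cos(z)^2 + 2*cos(z) + 1)/(cos(z)^2 - 2*cos(z) + 1)


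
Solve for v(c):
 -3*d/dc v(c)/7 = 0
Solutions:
 v(c) = C1


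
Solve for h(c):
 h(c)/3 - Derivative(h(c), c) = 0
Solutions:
 h(c) = C1*exp(c/3)


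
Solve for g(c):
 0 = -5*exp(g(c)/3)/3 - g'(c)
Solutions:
 g(c) = 3*log(1/(C1 + 5*c)) + 6*log(3)


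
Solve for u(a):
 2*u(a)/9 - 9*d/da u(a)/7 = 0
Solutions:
 u(a) = C1*exp(14*a/81)


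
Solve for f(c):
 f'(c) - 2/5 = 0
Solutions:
 f(c) = C1 + 2*c/5


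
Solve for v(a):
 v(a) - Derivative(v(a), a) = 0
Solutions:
 v(a) = C1*exp(a)


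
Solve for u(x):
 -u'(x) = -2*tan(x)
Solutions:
 u(x) = C1 - 2*log(cos(x))


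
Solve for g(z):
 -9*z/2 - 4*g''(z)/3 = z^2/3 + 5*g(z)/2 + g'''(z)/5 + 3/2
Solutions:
 g(z) = C1*exp(z*(-80 + 160*2^(2/3)*5^(1/3)/(27*sqrt(3289) + 2009)^(1/3) + 2^(1/3)*5^(2/3)*(27*sqrt(3289) + 2009)^(1/3))/36)*sin(10^(1/3)*sqrt(3)*z*(-5^(1/3)*(27*sqrt(3289) + 2009)^(1/3) + 160*2^(1/3)/(27*sqrt(3289) + 2009)^(1/3))/36) + C2*exp(z*(-80 + 160*2^(2/3)*5^(1/3)/(27*sqrt(3289) + 2009)^(1/3) + 2^(1/3)*5^(2/3)*(27*sqrt(3289) + 2009)^(1/3))/36)*cos(10^(1/3)*sqrt(3)*z*(-5^(1/3)*(27*sqrt(3289) + 2009)^(1/3) + 160*2^(1/3)/(27*sqrt(3289) + 2009)^(1/3))/36) + C3*exp(-z*(160*2^(2/3)*5^(1/3)/(27*sqrt(3289) + 2009)^(1/3) + 40 + 2^(1/3)*5^(2/3)*(27*sqrt(3289) + 2009)^(1/3))/18) - 2*z^2/15 - 9*z/5 - 103/225


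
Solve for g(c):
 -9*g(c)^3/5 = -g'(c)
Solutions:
 g(c) = -sqrt(10)*sqrt(-1/(C1 + 9*c))/2
 g(c) = sqrt(10)*sqrt(-1/(C1 + 9*c))/2


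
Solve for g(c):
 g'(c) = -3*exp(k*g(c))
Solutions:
 g(c) = Piecewise((log(1/(C1*k + 3*c*k))/k, Ne(k, 0)), (nan, True))
 g(c) = Piecewise((C1 - 3*c, Eq(k, 0)), (nan, True))


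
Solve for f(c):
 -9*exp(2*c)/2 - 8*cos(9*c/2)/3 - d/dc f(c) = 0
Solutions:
 f(c) = C1 - 9*exp(2*c)/4 - 16*sin(9*c/2)/27


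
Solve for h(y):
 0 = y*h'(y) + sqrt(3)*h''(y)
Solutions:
 h(y) = C1 + C2*erf(sqrt(2)*3^(3/4)*y/6)


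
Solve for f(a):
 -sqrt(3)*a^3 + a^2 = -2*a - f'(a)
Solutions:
 f(a) = C1 + sqrt(3)*a^4/4 - a^3/3 - a^2


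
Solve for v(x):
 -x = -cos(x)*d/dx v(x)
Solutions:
 v(x) = C1 + Integral(x/cos(x), x)


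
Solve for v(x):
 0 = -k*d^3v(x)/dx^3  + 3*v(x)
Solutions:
 v(x) = C1*exp(3^(1/3)*x*(1/k)^(1/3)) + C2*exp(x*(-3^(1/3) + 3^(5/6)*I)*(1/k)^(1/3)/2) + C3*exp(-x*(3^(1/3) + 3^(5/6)*I)*(1/k)^(1/3)/2)


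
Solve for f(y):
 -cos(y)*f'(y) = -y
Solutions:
 f(y) = C1 + Integral(y/cos(y), y)


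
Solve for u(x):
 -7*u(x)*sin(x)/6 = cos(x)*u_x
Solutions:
 u(x) = C1*cos(x)^(7/6)


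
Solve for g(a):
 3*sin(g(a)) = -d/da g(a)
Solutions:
 g(a) = -acos((-C1 - exp(6*a))/(C1 - exp(6*a))) + 2*pi
 g(a) = acos((-C1 - exp(6*a))/(C1 - exp(6*a)))


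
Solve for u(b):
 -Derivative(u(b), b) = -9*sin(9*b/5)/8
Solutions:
 u(b) = C1 - 5*cos(9*b/5)/8


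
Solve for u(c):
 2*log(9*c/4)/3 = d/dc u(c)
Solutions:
 u(c) = C1 + 2*c*log(c)/3 - 4*c*log(2)/3 - 2*c/3 + 4*c*log(3)/3


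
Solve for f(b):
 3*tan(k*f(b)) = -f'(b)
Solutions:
 f(b) = Piecewise((-asin(exp(C1*k - 3*b*k))/k + pi/k, Ne(k, 0)), (nan, True))
 f(b) = Piecewise((asin(exp(C1*k - 3*b*k))/k, Ne(k, 0)), (nan, True))


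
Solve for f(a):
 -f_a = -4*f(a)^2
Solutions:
 f(a) = -1/(C1 + 4*a)


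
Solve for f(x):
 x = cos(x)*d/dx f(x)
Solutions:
 f(x) = C1 + Integral(x/cos(x), x)


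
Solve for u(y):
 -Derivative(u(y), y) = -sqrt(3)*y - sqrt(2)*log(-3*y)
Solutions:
 u(y) = C1 + sqrt(3)*y^2/2 + sqrt(2)*y*log(-y) + sqrt(2)*y*(-1 + log(3))


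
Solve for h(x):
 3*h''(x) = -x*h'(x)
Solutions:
 h(x) = C1 + C2*erf(sqrt(6)*x/6)


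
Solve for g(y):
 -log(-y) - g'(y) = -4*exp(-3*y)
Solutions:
 g(y) = C1 - y*log(-y) + y - 4*exp(-3*y)/3


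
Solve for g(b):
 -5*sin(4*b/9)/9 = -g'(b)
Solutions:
 g(b) = C1 - 5*cos(4*b/9)/4


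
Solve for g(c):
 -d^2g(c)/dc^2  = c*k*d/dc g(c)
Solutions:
 g(c) = Piecewise((-sqrt(2)*sqrt(pi)*C1*erf(sqrt(2)*c*sqrt(k)/2)/(2*sqrt(k)) - C2, (k > 0) | (k < 0)), (-C1*c - C2, True))


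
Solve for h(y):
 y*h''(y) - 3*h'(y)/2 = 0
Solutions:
 h(y) = C1 + C2*y^(5/2)


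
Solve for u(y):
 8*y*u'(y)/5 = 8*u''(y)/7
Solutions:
 u(y) = C1 + C2*erfi(sqrt(70)*y/10)


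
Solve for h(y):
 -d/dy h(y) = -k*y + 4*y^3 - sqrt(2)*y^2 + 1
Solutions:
 h(y) = C1 + k*y^2/2 - y^4 + sqrt(2)*y^3/3 - y


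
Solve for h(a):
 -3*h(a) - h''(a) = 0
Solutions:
 h(a) = C1*sin(sqrt(3)*a) + C2*cos(sqrt(3)*a)


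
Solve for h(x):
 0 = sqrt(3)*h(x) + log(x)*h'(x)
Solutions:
 h(x) = C1*exp(-sqrt(3)*li(x))


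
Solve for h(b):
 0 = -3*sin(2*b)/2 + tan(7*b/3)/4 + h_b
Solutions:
 h(b) = C1 + 3*log(cos(7*b/3))/28 - 3*cos(2*b)/4


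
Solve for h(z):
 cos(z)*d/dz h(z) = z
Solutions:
 h(z) = C1 + Integral(z/cos(z), z)


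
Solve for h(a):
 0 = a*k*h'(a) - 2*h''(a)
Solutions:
 h(a) = Piecewise((-sqrt(pi)*C1*erf(a*sqrt(-k)/2)/sqrt(-k) - C2, (k > 0) | (k < 0)), (-C1*a - C2, True))


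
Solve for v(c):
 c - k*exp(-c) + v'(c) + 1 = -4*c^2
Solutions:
 v(c) = C1 - 4*c^3/3 - c^2/2 - c - k*exp(-c)


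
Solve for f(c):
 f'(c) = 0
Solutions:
 f(c) = C1


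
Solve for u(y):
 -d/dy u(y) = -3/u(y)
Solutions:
 u(y) = -sqrt(C1 + 6*y)
 u(y) = sqrt(C1 + 6*y)


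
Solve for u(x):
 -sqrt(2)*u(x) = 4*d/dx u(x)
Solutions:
 u(x) = C1*exp(-sqrt(2)*x/4)


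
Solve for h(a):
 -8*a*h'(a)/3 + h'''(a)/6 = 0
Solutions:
 h(a) = C1 + Integral(C2*airyai(2*2^(1/3)*a) + C3*airybi(2*2^(1/3)*a), a)


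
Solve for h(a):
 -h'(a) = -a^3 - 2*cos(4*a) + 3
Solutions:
 h(a) = C1 + a^4/4 - 3*a + sin(4*a)/2


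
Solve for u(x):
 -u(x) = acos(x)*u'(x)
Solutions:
 u(x) = C1*exp(-Integral(1/acos(x), x))


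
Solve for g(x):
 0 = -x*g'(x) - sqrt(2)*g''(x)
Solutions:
 g(x) = C1 + C2*erf(2^(1/4)*x/2)


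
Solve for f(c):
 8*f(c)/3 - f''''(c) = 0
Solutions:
 f(c) = C1*exp(-6^(3/4)*c/3) + C2*exp(6^(3/4)*c/3) + C3*sin(6^(3/4)*c/3) + C4*cos(6^(3/4)*c/3)


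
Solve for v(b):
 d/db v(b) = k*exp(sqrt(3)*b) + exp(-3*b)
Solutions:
 v(b) = C1 + sqrt(3)*k*exp(sqrt(3)*b)/3 - exp(-3*b)/3


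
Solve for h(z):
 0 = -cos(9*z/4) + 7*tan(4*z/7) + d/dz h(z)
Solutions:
 h(z) = C1 + 49*log(cos(4*z/7))/4 + 4*sin(9*z/4)/9


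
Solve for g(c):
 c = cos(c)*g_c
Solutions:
 g(c) = C1 + Integral(c/cos(c), c)


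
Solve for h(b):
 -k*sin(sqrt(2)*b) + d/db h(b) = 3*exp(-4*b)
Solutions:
 h(b) = C1 - sqrt(2)*k*cos(sqrt(2)*b)/2 - 3*exp(-4*b)/4


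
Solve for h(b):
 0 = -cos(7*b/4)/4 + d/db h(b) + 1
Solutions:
 h(b) = C1 - b + sin(7*b/4)/7


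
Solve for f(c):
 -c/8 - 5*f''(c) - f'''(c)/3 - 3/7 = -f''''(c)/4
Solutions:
 f(c) = C1 + C2*c + C3*exp(2*c*(1 - sqrt(46))/3) + C4*exp(2*c*(1 + sqrt(46))/3) - c^3/240 - 353*c^2/8400


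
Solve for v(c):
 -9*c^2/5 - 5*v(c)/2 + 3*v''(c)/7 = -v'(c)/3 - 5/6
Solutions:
 v(c) = C1*exp(c*(-7 + sqrt(1939))/18) + C2*exp(-c*(7 + sqrt(1939))/18) - 18*c^2/25 - 24*c/125 + 799/13125


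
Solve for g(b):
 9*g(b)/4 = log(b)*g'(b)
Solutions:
 g(b) = C1*exp(9*li(b)/4)


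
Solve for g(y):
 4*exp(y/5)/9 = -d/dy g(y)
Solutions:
 g(y) = C1 - 20*exp(y/5)/9


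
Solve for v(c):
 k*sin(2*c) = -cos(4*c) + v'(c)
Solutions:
 v(c) = C1 - k*cos(2*c)/2 + sin(4*c)/4


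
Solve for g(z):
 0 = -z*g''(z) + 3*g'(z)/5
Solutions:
 g(z) = C1 + C2*z^(8/5)


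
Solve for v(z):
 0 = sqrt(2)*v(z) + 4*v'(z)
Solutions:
 v(z) = C1*exp(-sqrt(2)*z/4)


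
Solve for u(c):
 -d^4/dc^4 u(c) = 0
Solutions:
 u(c) = C1 + C2*c + C3*c^2 + C4*c^3


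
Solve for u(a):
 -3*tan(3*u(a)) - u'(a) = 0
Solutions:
 u(a) = -asin(C1*exp(-9*a))/3 + pi/3
 u(a) = asin(C1*exp(-9*a))/3


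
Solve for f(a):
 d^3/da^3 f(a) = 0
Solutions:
 f(a) = C1 + C2*a + C3*a^2


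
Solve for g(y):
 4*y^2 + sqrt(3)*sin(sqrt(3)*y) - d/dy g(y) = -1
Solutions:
 g(y) = C1 + 4*y^3/3 + y - cos(sqrt(3)*y)


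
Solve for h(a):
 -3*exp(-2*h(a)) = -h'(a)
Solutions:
 h(a) = log(-sqrt(C1 + 6*a))
 h(a) = log(C1 + 6*a)/2


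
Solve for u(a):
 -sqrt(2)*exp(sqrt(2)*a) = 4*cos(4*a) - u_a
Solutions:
 u(a) = C1 + exp(sqrt(2)*a) + sin(4*a)


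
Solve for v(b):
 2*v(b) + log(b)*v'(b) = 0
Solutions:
 v(b) = C1*exp(-2*li(b))


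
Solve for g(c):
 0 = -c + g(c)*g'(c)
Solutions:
 g(c) = -sqrt(C1 + c^2)
 g(c) = sqrt(C1 + c^2)


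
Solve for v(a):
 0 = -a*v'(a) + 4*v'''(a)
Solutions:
 v(a) = C1 + Integral(C2*airyai(2^(1/3)*a/2) + C3*airybi(2^(1/3)*a/2), a)


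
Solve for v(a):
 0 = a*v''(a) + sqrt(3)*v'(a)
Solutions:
 v(a) = C1 + C2*a^(1 - sqrt(3))


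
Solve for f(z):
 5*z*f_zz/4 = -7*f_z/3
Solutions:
 f(z) = C1 + C2/z^(13/15)


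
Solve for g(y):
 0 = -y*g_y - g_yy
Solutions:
 g(y) = C1 + C2*erf(sqrt(2)*y/2)


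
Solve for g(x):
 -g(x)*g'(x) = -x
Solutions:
 g(x) = -sqrt(C1 + x^2)
 g(x) = sqrt(C1 + x^2)


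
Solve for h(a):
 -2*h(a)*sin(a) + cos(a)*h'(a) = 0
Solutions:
 h(a) = C1/cos(a)^2


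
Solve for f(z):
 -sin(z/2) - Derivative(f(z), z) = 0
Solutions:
 f(z) = C1 + 2*cos(z/2)


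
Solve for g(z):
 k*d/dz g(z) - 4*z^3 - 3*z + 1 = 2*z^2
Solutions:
 g(z) = C1 + z^4/k + 2*z^3/(3*k) + 3*z^2/(2*k) - z/k


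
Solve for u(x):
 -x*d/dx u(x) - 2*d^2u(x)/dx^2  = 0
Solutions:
 u(x) = C1 + C2*erf(x/2)


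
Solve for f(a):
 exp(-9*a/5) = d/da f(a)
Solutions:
 f(a) = C1 - 5*exp(-9*a/5)/9


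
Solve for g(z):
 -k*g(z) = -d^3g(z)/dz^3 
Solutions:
 g(z) = C1*exp(k^(1/3)*z) + C2*exp(k^(1/3)*z*(-1 + sqrt(3)*I)/2) + C3*exp(-k^(1/3)*z*(1 + sqrt(3)*I)/2)


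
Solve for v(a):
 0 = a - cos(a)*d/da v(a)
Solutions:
 v(a) = C1 + Integral(a/cos(a), a)


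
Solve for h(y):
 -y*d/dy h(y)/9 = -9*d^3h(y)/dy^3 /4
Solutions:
 h(y) = C1 + Integral(C2*airyai(6^(2/3)*y/9) + C3*airybi(6^(2/3)*y/9), y)


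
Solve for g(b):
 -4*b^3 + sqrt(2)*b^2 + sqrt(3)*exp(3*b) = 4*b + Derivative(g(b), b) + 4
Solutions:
 g(b) = C1 - b^4 + sqrt(2)*b^3/3 - 2*b^2 - 4*b + sqrt(3)*exp(3*b)/3


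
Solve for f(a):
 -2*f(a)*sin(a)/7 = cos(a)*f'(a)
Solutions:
 f(a) = C1*cos(a)^(2/7)


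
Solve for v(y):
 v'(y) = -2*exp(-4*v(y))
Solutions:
 v(y) = log(-I*(C1 - 8*y)^(1/4))
 v(y) = log(I*(C1 - 8*y)^(1/4))
 v(y) = log(-(C1 - 8*y)^(1/4))
 v(y) = log(C1 - 8*y)/4


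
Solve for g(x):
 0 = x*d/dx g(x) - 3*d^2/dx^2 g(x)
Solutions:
 g(x) = C1 + C2*erfi(sqrt(6)*x/6)


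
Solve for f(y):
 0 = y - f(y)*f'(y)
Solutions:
 f(y) = -sqrt(C1 + y^2)
 f(y) = sqrt(C1 + y^2)


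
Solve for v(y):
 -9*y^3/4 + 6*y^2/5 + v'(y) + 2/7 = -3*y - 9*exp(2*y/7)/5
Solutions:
 v(y) = C1 + 9*y^4/16 - 2*y^3/5 - 3*y^2/2 - 2*y/7 - 63*exp(2*y/7)/10


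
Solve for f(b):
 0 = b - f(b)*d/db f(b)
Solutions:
 f(b) = -sqrt(C1 + b^2)
 f(b) = sqrt(C1 + b^2)


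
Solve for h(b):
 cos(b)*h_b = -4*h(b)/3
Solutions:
 h(b) = C1*(sin(b) - 1)^(2/3)/(sin(b) + 1)^(2/3)


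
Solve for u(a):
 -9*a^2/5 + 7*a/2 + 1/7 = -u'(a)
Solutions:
 u(a) = C1 + 3*a^3/5 - 7*a^2/4 - a/7


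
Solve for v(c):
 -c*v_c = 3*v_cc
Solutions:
 v(c) = C1 + C2*erf(sqrt(6)*c/6)


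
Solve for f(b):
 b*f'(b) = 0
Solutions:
 f(b) = C1


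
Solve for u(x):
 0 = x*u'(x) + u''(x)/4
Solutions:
 u(x) = C1 + C2*erf(sqrt(2)*x)


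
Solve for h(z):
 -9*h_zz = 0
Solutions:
 h(z) = C1 + C2*z


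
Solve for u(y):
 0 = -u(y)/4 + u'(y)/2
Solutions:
 u(y) = C1*exp(y/2)


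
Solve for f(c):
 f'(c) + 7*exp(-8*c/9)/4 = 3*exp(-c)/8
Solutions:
 f(c) = C1 - 3*exp(-c)/8 + 63*exp(-8*c/9)/32


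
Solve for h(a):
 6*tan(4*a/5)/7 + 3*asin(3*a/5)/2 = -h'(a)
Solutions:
 h(a) = C1 - 3*a*asin(3*a/5)/2 - sqrt(25 - 9*a^2)/2 + 15*log(cos(4*a/5))/14


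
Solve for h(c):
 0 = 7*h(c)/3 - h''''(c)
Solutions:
 h(c) = C1*exp(-3^(3/4)*7^(1/4)*c/3) + C2*exp(3^(3/4)*7^(1/4)*c/3) + C3*sin(3^(3/4)*7^(1/4)*c/3) + C4*cos(3^(3/4)*7^(1/4)*c/3)


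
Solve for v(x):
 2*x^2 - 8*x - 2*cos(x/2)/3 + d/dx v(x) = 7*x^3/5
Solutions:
 v(x) = C1 + 7*x^4/20 - 2*x^3/3 + 4*x^2 + 4*sin(x/2)/3


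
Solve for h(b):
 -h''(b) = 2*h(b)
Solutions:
 h(b) = C1*sin(sqrt(2)*b) + C2*cos(sqrt(2)*b)


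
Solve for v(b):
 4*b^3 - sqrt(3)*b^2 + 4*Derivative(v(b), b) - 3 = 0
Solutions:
 v(b) = C1 - b^4/4 + sqrt(3)*b^3/12 + 3*b/4


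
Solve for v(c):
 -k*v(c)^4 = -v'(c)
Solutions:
 v(c) = (-1/(C1 + 3*c*k))^(1/3)
 v(c) = (-1/(C1 + c*k))^(1/3)*(-3^(2/3) - 3*3^(1/6)*I)/6
 v(c) = (-1/(C1 + c*k))^(1/3)*(-3^(2/3) + 3*3^(1/6)*I)/6


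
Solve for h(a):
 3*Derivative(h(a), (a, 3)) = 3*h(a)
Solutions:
 h(a) = C3*exp(a) + (C1*sin(sqrt(3)*a/2) + C2*cos(sqrt(3)*a/2))*exp(-a/2)


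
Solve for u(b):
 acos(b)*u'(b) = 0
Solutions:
 u(b) = C1


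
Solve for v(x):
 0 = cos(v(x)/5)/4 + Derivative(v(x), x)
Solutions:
 x/4 - 5*log(sin(v(x)/5) - 1)/2 + 5*log(sin(v(x)/5) + 1)/2 = C1


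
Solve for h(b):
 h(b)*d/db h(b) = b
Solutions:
 h(b) = -sqrt(C1 + b^2)
 h(b) = sqrt(C1 + b^2)


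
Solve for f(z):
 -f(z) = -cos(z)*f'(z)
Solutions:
 f(z) = C1*sqrt(sin(z) + 1)/sqrt(sin(z) - 1)


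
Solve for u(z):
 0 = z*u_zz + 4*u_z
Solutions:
 u(z) = C1 + C2/z^3


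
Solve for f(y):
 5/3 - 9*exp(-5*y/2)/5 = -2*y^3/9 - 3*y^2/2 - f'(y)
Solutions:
 f(y) = C1 - y^4/18 - y^3/2 - 5*y/3 - 18*exp(-5*y/2)/25


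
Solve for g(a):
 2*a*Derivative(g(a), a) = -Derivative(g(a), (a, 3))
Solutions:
 g(a) = C1 + Integral(C2*airyai(-2^(1/3)*a) + C3*airybi(-2^(1/3)*a), a)


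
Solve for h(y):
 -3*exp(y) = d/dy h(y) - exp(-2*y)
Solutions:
 h(y) = C1 - 3*exp(y) - exp(-2*y)/2


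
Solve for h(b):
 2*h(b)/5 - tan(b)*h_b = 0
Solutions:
 h(b) = C1*sin(b)^(2/5)


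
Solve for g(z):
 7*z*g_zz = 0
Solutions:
 g(z) = C1 + C2*z


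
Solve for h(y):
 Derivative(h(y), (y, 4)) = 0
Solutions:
 h(y) = C1 + C2*y + C3*y^2 + C4*y^3


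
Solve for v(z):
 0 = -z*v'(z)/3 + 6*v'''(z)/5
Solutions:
 v(z) = C1 + Integral(C2*airyai(60^(1/3)*z/6) + C3*airybi(60^(1/3)*z/6), z)


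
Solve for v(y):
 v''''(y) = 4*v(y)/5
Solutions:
 v(y) = C1*exp(-sqrt(2)*5^(3/4)*y/5) + C2*exp(sqrt(2)*5^(3/4)*y/5) + C3*sin(sqrt(2)*5^(3/4)*y/5) + C4*cos(sqrt(2)*5^(3/4)*y/5)


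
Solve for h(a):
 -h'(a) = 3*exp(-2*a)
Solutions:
 h(a) = C1 + 3*exp(-2*a)/2


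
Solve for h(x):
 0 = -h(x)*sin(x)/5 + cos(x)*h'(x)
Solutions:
 h(x) = C1/cos(x)^(1/5)


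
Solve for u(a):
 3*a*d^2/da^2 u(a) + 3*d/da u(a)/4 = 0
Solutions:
 u(a) = C1 + C2*a^(3/4)


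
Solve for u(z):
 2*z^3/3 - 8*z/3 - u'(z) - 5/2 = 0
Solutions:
 u(z) = C1 + z^4/6 - 4*z^2/3 - 5*z/2


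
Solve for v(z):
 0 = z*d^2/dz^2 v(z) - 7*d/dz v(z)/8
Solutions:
 v(z) = C1 + C2*z^(15/8)


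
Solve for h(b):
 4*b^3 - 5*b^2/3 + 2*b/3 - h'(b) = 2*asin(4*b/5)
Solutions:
 h(b) = C1 + b^4 - 5*b^3/9 + b^2/3 - 2*b*asin(4*b/5) - sqrt(25 - 16*b^2)/2


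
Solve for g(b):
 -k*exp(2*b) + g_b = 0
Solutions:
 g(b) = C1 + k*exp(2*b)/2


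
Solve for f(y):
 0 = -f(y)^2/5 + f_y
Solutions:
 f(y) = -5/(C1 + y)


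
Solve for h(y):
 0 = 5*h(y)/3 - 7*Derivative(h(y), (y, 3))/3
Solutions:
 h(y) = C3*exp(5^(1/3)*7^(2/3)*y/7) + (C1*sin(sqrt(3)*5^(1/3)*7^(2/3)*y/14) + C2*cos(sqrt(3)*5^(1/3)*7^(2/3)*y/14))*exp(-5^(1/3)*7^(2/3)*y/14)


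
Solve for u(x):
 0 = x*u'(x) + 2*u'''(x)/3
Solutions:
 u(x) = C1 + Integral(C2*airyai(-2^(2/3)*3^(1/3)*x/2) + C3*airybi(-2^(2/3)*3^(1/3)*x/2), x)


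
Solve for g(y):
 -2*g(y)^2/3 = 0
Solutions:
 g(y) = 0


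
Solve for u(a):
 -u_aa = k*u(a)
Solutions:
 u(a) = C1*exp(-a*sqrt(-k)) + C2*exp(a*sqrt(-k))


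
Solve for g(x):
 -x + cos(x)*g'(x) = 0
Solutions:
 g(x) = C1 + Integral(x/cos(x), x)


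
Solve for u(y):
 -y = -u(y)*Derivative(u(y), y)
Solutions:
 u(y) = -sqrt(C1 + y^2)
 u(y) = sqrt(C1 + y^2)


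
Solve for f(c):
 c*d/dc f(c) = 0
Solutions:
 f(c) = C1


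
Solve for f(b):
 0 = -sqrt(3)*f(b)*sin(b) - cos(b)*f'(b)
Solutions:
 f(b) = C1*cos(b)^(sqrt(3))


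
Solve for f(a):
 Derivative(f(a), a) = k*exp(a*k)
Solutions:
 f(a) = C1 + exp(a*k)


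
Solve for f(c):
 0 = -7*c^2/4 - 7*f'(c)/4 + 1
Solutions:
 f(c) = C1 - c^3/3 + 4*c/7


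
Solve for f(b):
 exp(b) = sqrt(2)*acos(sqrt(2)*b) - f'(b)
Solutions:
 f(b) = C1 + sqrt(2)*(b*acos(sqrt(2)*b) - sqrt(2)*sqrt(1 - 2*b^2)/2) - exp(b)


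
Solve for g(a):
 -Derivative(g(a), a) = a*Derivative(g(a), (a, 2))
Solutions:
 g(a) = C1 + C2*log(a)


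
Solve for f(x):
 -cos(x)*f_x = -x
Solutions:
 f(x) = C1 + Integral(x/cos(x), x)


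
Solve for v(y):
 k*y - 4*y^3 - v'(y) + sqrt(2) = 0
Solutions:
 v(y) = C1 + k*y^2/2 - y^4 + sqrt(2)*y


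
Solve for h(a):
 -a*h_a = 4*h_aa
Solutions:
 h(a) = C1 + C2*erf(sqrt(2)*a/4)


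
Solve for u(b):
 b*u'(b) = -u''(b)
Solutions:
 u(b) = C1 + C2*erf(sqrt(2)*b/2)


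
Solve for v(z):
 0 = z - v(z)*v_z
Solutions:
 v(z) = -sqrt(C1 + z^2)
 v(z) = sqrt(C1 + z^2)


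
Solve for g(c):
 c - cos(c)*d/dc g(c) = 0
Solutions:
 g(c) = C1 + Integral(c/cos(c), c)


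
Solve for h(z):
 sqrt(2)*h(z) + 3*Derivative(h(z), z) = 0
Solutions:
 h(z) = C1*exp(-sqrt(2)*z/3)


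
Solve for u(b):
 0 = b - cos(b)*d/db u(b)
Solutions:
 u(b) = C1 + Integral(b/cos(b), b)


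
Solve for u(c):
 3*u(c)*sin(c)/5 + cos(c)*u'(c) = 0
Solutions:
 u(c) = C1*cos(c)^(3/5)


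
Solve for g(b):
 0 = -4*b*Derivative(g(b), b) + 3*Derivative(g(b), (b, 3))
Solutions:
 g(b) = C1 + Integral(C2*airyai(6^(2/3)*b/3) + C3*airybi(6^(2/3)*b/3), b)


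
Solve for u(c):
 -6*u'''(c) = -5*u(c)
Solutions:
 u(c) = C3*exp(5^(1/3)*6^(2/3)*c/6) + (C1*sin(2^(2/3)*3^(1/6)*5^(1/3)*c/4) + C2*cos(2^(2/3)*3^(1/6)*5^(1/3)*c/4))*exp(-5^(1/3)*6^(2/3)*c/12)


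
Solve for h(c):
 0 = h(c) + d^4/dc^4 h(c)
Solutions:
 h(c) = (C1*sin(sqrt(2)*c/2) + C2*cos(sqrt(2)*c/2))*exp(-sqrt(2)*c/2) + (C3*sin(sqrt(2)*c/2) + C4*cos(sqrt(2)*c/2))*exp(sqrt(2)*c/2)


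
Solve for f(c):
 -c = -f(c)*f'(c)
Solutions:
 f(c) = -sqrt(C1 + c^2)
 f(c) = sqrt(C1 + c^2)


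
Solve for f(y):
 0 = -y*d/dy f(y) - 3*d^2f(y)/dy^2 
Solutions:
 f(y) = C1 + C2*erf(sqrt(6)*y/6)


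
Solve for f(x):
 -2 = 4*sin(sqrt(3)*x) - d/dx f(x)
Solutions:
 f(x) = C1 + 2*x - 4*sqrt(3)*cos(sqrt(3)*x)/3


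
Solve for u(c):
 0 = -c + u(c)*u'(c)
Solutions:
 u(c) = -sqrt(C1 + c^2)
 u(c) = sqrt(C1 + c^2)


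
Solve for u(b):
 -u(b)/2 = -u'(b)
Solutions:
 u(b) = C1*exp(b/2)


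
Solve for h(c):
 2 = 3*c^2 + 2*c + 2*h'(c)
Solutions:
 h(c) = C1 - c^3/2 - c^2/2 + c


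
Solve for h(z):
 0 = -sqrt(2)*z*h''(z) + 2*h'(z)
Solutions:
 h(z) = C1 + C2*z^(1 + sqrt(2))


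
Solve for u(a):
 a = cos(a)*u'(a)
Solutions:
 u(a) = C1 + Integral(a/cos(a), a)


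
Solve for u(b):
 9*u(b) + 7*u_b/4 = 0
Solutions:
 u(b) = C1*exp(-36*b/7)


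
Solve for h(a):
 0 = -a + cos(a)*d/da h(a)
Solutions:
 h(a) = C1 + Integral(a/cos(a), a)


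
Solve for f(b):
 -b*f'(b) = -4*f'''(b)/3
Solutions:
 f(b) = C1 + Integral(C2*airyai(6^(1/3)*b/2) + C3*airybi(6^(1/3)*b/2), b)


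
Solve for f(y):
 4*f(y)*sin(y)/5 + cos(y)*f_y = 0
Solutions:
 f(y) = C1*cos(y)^(4/5)


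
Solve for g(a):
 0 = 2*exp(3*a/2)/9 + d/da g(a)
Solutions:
 g(a) = C1 - 4*exp(3*a/2)/27


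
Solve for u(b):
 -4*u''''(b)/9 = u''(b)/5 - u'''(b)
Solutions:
 u(b) = C1 + C2*b + C3*exp(3*b*(15 - sqrt(145))/40) + C4*exp(3*b*(sqrt(145) + 15)/40)


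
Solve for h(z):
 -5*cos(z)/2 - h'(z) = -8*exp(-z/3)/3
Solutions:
 h(z) = C1 - 5*sin(z)/2 - 8*exp(-z/3)


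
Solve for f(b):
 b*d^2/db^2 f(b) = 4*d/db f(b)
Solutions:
 f(b) = C1 + C2*b^5


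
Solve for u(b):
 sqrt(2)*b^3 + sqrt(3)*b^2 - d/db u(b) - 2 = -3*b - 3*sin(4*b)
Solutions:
 u(b) = C1 + sqrt(2)*b^4/4 + sqrt(3)*b^3/3 + 3*b^2/2 - 2*b - 3*cos(4*b)/4


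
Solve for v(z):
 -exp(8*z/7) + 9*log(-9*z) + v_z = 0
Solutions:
 v(z) = C1 - 9*z*log(-z) + 9*z*(1 - 2*log(3)) + 7*exp(8*z/7)/8


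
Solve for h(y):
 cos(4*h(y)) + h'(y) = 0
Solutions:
 h(y) = -asin((C1 + exp(8*y))/(C1 - exp(8*y)))/4 + pi/4
 h(y) = asin((C1 + exp(8*y))/(C1 - exp(8*y)))/4


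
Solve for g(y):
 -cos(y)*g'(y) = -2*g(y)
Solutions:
 g(y) = C1*(sin(y) + 1)/(sin(y) - 1)


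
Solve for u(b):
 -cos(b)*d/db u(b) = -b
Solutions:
 u(b) = C1 + Integral(b/cos(b), b)


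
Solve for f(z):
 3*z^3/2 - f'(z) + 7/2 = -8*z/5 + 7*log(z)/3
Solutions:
 f(z) = C1 + 3*z^4/8 + 4*z^2/5 - 7*z*log(z)/3 + 35*z/6


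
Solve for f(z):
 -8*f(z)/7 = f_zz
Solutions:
 f(z) = C1*sin(2*sqrt(14)*z/7) + C2*cos(2*sqrt(14)*z/7)


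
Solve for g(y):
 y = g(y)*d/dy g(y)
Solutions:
 g(y) = -sqrt(C1 + y^2)
 g(y) = sqrt(C1 + y^2)


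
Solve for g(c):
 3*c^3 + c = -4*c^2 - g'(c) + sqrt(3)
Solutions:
 g(c) = C1 - 3*c^4/4 - 4*c^3/3 - c^2/2 + sqrt(3)*c


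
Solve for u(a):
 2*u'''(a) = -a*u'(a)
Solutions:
 u(a) = C1 + Integral(C2*airyai(-2^(2/3)*a/2) + C3*airybi(-2^(2/3)*a/2), a)


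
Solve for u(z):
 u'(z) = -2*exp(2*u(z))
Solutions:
 u(z) = log(-sqrt(-1/(C1 - 2*z))) - log(2)/2
 u(z) = log(-1/(C1 - 2*z))/2 - log(2)/2


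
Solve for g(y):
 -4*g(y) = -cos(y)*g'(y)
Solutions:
 g(y) = C1*(sin(y)^2 + 2*sin(y) + 1)/(sin(y)^2 - 2*sin(y) + 1)


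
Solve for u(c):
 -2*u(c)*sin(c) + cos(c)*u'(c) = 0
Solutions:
 u(c) = C1/cos(c)^2


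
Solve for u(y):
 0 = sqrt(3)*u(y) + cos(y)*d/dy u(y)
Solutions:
 u(y) = C1*(sin(y) - 1)^(sqrt(3)/2)/(sin(y) + 1)^(sqrt(3)/2)


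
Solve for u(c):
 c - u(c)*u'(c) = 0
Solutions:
 u(c) = -sqrt(C1 + c^2)
 u(c) = sqrt(C1 + c^2)


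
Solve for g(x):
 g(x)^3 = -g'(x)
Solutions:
 g(x) = -sqrt(2)*sqrt(-1/(C1 - x))/2
 g(x) = sqrt(2)*sqrt(-1/(C1 - x))/2


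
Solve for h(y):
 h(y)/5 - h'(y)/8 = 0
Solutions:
 h(y) = C1*exp(8*y/5)


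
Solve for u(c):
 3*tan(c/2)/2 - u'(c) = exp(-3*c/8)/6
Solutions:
 u(c) = C1 + 3*log(tan(c/2)^2 + 1)/2 + 4*exp(-3*c/8)/9


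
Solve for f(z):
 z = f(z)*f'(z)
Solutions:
 f(z) = -sqrt(C1 + z^2)
 f(z) = sqrt(C1 + z^2)


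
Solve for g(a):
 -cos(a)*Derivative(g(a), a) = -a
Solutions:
 g(a) = C1 + Integral(a/cos(a), a)


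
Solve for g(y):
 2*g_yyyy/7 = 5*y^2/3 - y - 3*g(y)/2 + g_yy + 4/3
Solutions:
 g(y) = 10*y^2/9 - 2*y/3 + (C1*sin(sqrt(2)*21^(1/4)*y*sin(atan(sqrt(35)/7)/2)/2) + C2*cos(sqrt(2)*21^(1/4)*y*sin(atan(sqrt(35)/7)/2)/2))*exp(-sqrt(2)*21^(1/4)*y*cos(atan(sqrt(35)/7)/2)/2) + (C3*sin(sqrt(2)*21^(1/4)*y*sin(atan(sqrt(35)/7)/2)/2) + C4*cos(sqrt(2)*21^(1/4)*y*sin(atan(sqrt(35)/7)/2)/2))*exp(sqrt(2)*21^(1/4)*y*cos(atan(sqrt(35)/7)/2)/2) + 64/27


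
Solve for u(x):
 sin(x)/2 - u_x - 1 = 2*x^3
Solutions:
 u(x) = C1 - x^4/2 - x - cos(x)/2


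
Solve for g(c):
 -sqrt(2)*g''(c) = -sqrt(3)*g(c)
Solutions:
 g(c) = C1*exp(-2^(3/4)*3^(1/4)*c/2) + C2*exp(2^(3/4)*3^(1/4)*c/2)


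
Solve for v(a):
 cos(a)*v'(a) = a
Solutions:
 v(a) = C1 + Integral(a/cos(a), a)


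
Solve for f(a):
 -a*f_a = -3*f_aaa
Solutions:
 f(a) = C1 + Integral(C2*airyai(3^(2/3)*a/3) + C3*airybi(3^(2/3)*a/3), a)


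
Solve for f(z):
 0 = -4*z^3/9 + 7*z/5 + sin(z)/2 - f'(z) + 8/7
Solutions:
 f(z) = C1 - z^4/9 + 7*z^2/10 + 8*z/7 - cos(z)/2


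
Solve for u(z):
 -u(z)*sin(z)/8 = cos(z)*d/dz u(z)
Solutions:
 u(z) = C1*cos(z)^(1/8)


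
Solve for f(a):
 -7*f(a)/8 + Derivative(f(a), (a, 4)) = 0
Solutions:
 f(a) = C1*exp(-14^(1/4)*a/2) + C2*exp(14^(1/4)*a/2) + C3*sin(14^(1/4)*a/2) + C4*cos(14^(1/4)*a/2)


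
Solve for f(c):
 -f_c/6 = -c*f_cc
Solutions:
 f(c) = C1 + C2*c^(7/6)


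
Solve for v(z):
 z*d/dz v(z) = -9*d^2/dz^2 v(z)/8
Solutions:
 v(z) = C1 + C2*erf(2*z/3)


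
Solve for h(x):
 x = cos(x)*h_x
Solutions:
 h(x) = C1 + Integral(x/cos(x), x)


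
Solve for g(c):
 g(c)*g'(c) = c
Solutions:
 g(c) = -sqrt(C1 + c^2)
 g(c) = sqrt(C1 + c^2)


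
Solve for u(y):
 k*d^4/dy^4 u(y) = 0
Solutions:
 u(y) = C1 + C2*y + C3*y^2 + C4*y^3


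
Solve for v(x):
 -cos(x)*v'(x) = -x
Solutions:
 v(x) = C1 + Integral(x/cos(x), x)


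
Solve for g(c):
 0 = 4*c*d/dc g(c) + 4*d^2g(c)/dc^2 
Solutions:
 g(c) = C1 + C2*erf(sqrt(2)*c/2)


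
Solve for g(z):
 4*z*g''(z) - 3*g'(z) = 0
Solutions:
 g(z) = C1 + C2*z^(7/4)


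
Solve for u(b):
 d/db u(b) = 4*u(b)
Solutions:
 u(b) = C1*exp(4*b)


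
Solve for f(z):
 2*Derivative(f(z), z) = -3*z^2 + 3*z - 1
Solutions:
 f(z) = C1 - z^3/2 + 3*z^2/4 - z/2


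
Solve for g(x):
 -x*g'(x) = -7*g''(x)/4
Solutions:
 g(x) = C1 + C2*erfi(sqrt(14)*x/7)


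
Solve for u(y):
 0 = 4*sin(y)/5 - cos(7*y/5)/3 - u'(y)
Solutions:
 u(y) = C1 - 5*sin(7*y/5)/21 - 4*cos(y)/5


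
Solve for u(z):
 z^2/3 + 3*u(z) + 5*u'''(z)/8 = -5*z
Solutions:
 u(z) = C3*exp(-2*3^(1/3)*5^(2/3)*z/5) - z^2/9 - 5*z/3 + (C1*sin(3^(5/6)*5^(2/3)*z/5) + C2*cos(3^(5/6)*5^(2/3)*z/5))*exp(3^(1/3)*5^(2/3)*z/5)


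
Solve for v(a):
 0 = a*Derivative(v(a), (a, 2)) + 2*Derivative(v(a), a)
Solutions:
 v(a) = C1 + C2/a


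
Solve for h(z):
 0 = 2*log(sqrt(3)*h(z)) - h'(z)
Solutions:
 -Integral(1/(2*log(_y) + log(3)), (_y, h(z))) = C1 - z


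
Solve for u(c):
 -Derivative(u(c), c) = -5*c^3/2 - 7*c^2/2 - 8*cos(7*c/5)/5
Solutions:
 u(c) = C1 + 5*c^4/8 + 7*c^3/6 + 8*sin(7*c/5)/7


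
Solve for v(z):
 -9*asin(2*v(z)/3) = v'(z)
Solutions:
 Integral(1/asin(2*_y/3), (_y, v(z))) = C1 - 9*z


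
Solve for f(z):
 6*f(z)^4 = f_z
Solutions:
 f(z) = (-1/(C1 + 18*z))^(1/3)
 f(z) = (-1/(C1 + 6*z))^(1/3)*(-3^(2/3) - 3*3^(1/6)*I)/6
 f(z) = (-1/(C1 + 6*z))^(1/3)*(-3^(2/3) + 3*3^(1/6)*I)/6


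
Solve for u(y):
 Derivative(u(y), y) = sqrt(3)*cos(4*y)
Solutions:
 u(y) = C1 + sqrt(3)*sin(4*y)/4


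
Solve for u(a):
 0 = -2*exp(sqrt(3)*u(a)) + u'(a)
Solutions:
 u(a) = sqrt(3)*(2*log(-1/(C1 + 2*a)) - log(3))/6


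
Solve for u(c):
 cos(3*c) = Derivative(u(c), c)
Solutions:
 u(c) = C1 + sin(3*c)/3
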